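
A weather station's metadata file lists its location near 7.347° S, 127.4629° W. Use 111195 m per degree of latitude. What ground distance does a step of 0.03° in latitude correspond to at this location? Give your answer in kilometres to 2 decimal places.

Along a meridian 0.03° is 0.03 × 111195 = 3335.85 m.
That is 3335.85 m = 3.3358 km.

3.34 kilometres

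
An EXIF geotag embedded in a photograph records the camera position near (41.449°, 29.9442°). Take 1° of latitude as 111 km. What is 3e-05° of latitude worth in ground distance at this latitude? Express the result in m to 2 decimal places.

3e-05° × 111000 m/° = 3.33 m.

3.33 m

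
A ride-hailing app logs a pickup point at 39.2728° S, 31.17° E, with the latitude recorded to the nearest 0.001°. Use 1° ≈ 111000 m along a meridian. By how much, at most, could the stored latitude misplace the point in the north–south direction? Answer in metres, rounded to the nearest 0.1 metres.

Rounding to 3 decimal places leaves the latitude within ±0.0005° of the true value.
So the N–S error is at most 0.0005 × 111000 = 55.5 m.

55.5 metres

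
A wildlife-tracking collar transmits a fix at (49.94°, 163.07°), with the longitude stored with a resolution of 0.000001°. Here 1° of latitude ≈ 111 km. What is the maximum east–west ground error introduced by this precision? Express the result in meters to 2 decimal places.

0.04 meters

With a 0.000001° grid the true value lies within half a step, ±0.000001°/2 = ±5e-07°, of the stored one.
At latitude 49.94° a degree of longitude spans 111000 m × cos 49.94° = 111000 × 0.6436 ≈ 71438.4 m.
So at most 5e-07° × 71438.4 ≈ 0.0357192 m east–west.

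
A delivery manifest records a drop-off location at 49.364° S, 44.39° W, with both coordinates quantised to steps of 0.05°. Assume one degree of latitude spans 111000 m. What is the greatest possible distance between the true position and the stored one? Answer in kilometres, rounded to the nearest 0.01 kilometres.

With a 0.05° grid the true value lies within half a step, ±0.05°/2 = ±0.025°, of the stored one.
N–S: 0.025° × 111000 m/° = 2775 m.
East–west component at 49.364°: 0.025° × 111000 × cos 49.364° ≈ 0.025 × 72288.9 ≈ 1807.22 m.
Worst case both components are at the extreme and orthogonal: √(2775² + 1807.22²) ≈ 3311.6 m.
That is 3311.6 m = 3.3116 km.

3.31 kilometres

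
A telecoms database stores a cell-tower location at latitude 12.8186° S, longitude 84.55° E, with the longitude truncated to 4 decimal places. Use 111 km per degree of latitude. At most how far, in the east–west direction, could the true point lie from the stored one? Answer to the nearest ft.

36 ft

Truncating at 4 decimal places can drop up to a full unit in the last place, so the longitude may be off by as much as 0.0001°.
Parallels shrink by cos φ, so at 12.8186° a degree of longitude is 111000 × 0.9751 ≈ 108234 m.
So at most 0.0001° × 108234 ≈ 10.8234 m east–west.
In feet: 10.8234 m ÷ 0.3048 ≈ 35.51 ft.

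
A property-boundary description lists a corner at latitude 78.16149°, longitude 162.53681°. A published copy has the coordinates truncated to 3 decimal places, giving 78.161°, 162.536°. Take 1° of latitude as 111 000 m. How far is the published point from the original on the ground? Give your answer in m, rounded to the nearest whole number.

57 m

Δlat = 78.16149 − 78.161 = +0.00049°; Δlon = 162.53681 − 162.536 = +0.00081°.
N–S: 0.00049° × 111000 m/° = 54.39 m.
East–west at this latitude: 0.00081° × 111000 × cos 78.161° ≈ 0.00081 × 22773 = 18.4461 m.
Distance: √(54.39² + 18.4461²) ≈ 57.4329 m.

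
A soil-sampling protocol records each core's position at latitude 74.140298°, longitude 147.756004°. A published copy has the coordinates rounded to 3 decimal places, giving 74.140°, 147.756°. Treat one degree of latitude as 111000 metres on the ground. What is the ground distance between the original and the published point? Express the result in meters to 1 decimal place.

33.1 meters

The latitude changed by +0.000298° and the longitude by +0.000004°.
N–S: 0.000298° × 111000 m/° = 33.078 m.
E–W at 74.14°: 0.000004° × 111000 × cos 74.14° = 0.000004 × 111000 × 0.2733 ≈ 0.12134 m.
Combined displacement = (33.078² + 0.12134²)^½ ≈ 33.0782 m.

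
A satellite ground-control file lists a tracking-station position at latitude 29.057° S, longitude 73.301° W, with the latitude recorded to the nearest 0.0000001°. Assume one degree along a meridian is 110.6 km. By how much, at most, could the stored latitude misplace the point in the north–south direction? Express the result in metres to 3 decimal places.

Rounding to 7 decimal places leaves the latitude within ±5e-08° of the true value.
North–south distance: 5e-08° × 110600 m/° = 0.00553 m.

0.006 metres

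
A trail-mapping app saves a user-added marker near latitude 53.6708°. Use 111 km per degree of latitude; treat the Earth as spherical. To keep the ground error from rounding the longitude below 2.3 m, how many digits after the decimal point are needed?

At 53.6708° one degree of longitude covers 111000 × cos 53.6708° ≈ 111000 × 0.5924 ≈ 65759 m.
N decimal places → at most half a unit in the last place, 0.5 × 10⁻ᴺ° = 65759/2 × 10⁻ᴺ m.
Setting 32879.5 × 10⁻ᴺ ≤ 2.3 gives 10ᴺ ≥ 1.43e+04, i.e. N ≥ 4.16.
So 5 decimal places suffice (0.329 m); 4 would allow up to 3.29 m.

5 decimal places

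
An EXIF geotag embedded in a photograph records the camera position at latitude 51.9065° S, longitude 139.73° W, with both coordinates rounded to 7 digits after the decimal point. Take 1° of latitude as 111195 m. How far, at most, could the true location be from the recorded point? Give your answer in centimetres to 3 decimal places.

Rounding to 7 decimal places leaves each coordinate within ±5e-08° of the true value.
North–south component: 5e-08° × 111195 = 0.00555975 m.
E–W at 51.9065°: 5e-08° × 111195 × cos 51.9065° = 5e-08 × 111195 × 0.6169 ≈ 0.00343007 m.
The two errors are perpendicular, so the maximum displacement is √(0.00555975² + 0.00343007²) ≈ 0.0065327 m.
That is 0.0065327 m = 0.65327 cm.

0.653 centimetres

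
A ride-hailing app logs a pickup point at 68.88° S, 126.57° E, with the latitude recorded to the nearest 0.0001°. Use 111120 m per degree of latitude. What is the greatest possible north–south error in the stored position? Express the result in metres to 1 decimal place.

Rounding to 4 decimal places leaves the latitude within ±5e-05° of the true value.
So the N–S error is at most 5e-05 × 111120 = 5.556 m.

5.6 metres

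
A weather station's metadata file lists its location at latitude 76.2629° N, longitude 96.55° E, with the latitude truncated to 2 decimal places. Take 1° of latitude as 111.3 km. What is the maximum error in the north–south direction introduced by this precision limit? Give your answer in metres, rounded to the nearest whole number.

1113 metres

Truncating at 2 decimal places can drop up to a full unit in the last place, so the latitude may be off by as much as 0.01°.
North–south distance: 0.01° × 111300 m/° = 1113 m.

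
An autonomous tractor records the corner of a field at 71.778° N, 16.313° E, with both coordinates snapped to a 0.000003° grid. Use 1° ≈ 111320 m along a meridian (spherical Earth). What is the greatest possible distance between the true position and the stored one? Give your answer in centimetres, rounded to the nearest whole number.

With a 0.000003° grid the true value lies within half a step, ±0.000003°/2 = ±1.5e-06°, of the stored one.
North–south component: 1.5e-06° × 111320 = 0.16698 m.
E–W at 71.778°: 1.5e-06° × 111320 × cos 71.778° = 1.5e-06 × 111320 × 0.3127 ≈ 0.0522146 m.
Worst case both components are at the extreme and orthogonal: √(0.16698² + 0.0522146²) ≈ 0.174953 m.
That is 0.174953 m = 17.495 cm.

17 centimetres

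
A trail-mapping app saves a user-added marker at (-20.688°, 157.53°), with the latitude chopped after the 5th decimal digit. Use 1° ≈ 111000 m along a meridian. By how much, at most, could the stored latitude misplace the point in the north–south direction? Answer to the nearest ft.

4 ft

Truncating at 5 decimal places can drop up to a full unit in the last place, so the latitude may be off by as much as 1e-05°.
North–south distance: 1e-05° × 111000 m/° = 1.11 m.
In feet: 1.11 m ÷ 0.3048 ≈ 3.6417 ft.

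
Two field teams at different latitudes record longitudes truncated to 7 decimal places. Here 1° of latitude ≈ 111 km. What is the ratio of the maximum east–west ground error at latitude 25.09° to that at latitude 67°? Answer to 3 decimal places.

Truncating at 7 decimal places can drop up to a full unit in the last place, so the longitude may be off by as much as 1e-07°.
At 25.09°: 1e-07° × 111000 × cos 25.09° = 1e-07 × 111000 × 0.9056 ≈ 0.010053 m.
Error at 67° = 1e-07° × 111000 × cos 67° ≈ 0.0111 × 0.3907 = 0.0043371 m.
Ratio: 0.010053 / 0.0043371 = cos 25.09° / cos 67° ≈ 2.3178.

2.318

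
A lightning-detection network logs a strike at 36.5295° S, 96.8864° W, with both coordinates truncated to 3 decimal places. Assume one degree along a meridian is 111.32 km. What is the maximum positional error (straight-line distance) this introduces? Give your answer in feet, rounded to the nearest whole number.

Truncating at 3 decimal places can drop up to a full unit in the last place, so each coordinate may be off by as much as 0.001°.
Latitude error → 0.001 × 111320 = 111.32 m along the meridian.
East–west component at 36.5295°: 0.001° × 111320 × cos 36.5295° ≈ 0.001 × 89451.2 ≈ 89.4512 m.
Worst case both components are at the extreme and orthogonal: √(111.32² + 89.4512²) ≈ 142.806 m.
In feet: 142.806 m ÷ 0.3048 ≈ 468.52 ft.

469 feet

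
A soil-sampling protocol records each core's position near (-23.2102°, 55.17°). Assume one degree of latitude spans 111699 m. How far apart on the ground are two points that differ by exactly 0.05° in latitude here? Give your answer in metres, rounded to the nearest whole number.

0.05° × 111699 m/° = 5584.95 m.

5585 metres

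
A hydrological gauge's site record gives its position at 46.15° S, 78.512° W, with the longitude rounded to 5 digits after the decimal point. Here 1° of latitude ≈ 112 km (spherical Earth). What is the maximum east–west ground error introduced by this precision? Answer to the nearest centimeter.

39 centimeters

Rounding to 5 decimal places leaves the longitude within ±5e-06° of the true value.
At latitude 46.15° a degree of longitude spans 112000 m × cos 46.15° = 112000 × 0.6928 ≈ 77590.5 m.
So at most 5e-06° × 77590.5 ≈ 0.387953 m east–west.
That is 0.387953 m = 38.795 cm.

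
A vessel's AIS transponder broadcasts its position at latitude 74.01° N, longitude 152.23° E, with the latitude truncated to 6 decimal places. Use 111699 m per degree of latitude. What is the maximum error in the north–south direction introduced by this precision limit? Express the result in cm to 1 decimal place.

Truncating at 6 decimal places can drop up to a full unit in the last place, so the latitude may be off by as much as 1e-06°.
So the N–S error is at most 1e-06 × 111699 = 0.111699 m.
That is 0.111699 m = 11.17 cm.

11.2 cm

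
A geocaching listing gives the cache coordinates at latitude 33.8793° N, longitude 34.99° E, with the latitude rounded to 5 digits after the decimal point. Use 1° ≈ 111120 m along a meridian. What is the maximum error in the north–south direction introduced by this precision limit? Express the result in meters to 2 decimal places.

Rounding to 5 decimal places leaves the latitude within ±5e-06° of the true value.
So the N–S error is at most 5e-06 × 111120 = 0.5556 m.

0.56 meters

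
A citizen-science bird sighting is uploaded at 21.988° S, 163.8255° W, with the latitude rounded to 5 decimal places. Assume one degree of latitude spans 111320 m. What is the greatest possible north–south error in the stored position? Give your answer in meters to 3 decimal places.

Rounding to 5 decimal places leaves the latitude within ±5e-06° of the true value.
So the N–S error is at most 5e-06 × 111320 = 0.5566 m.

0.557 meters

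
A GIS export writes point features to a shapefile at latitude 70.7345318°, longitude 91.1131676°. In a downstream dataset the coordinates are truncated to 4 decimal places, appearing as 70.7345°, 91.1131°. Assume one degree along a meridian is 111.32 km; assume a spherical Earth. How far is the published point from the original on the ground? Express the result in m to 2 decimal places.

Δlat = 70.7345318 − 70.7345 = +0.0000318°; Δlon = 91.1131676 − 91.1131 = +0.0000676°.
N–S: 0.0000318° × 111320 m/° = 3.53998 m.
East–west at this latitude: 0.0000676° × 111320 × cos 70.7345° ≈ 0.0000676 × 36729.6 = 2.48292 m.
Combined displacement = (3.53998² + 2.48292²)^½ ≈ 4.32392 m.

4.32 m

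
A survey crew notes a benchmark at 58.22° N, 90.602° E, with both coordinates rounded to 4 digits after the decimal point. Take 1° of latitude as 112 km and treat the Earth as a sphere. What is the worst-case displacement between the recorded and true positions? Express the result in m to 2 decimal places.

6.33 m

Rounding to 4 decimal places leaves each coordinate within ±5e-05° of the true value.
Latitude error → 5e-05 × 112000 = 5.6 m along the meridian.
E–W at 58.22°: 5e-05° × 112000 × cos 58.22° = 5e-05 × 112000 × 0.5267 ≈ 2.94929 m.
Combining orthogonally: (5.6² + 2.94929²)^½ ≈ 6.32916 m.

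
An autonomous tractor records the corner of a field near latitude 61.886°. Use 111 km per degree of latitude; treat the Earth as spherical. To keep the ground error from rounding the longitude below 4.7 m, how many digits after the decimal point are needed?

At 61.886° one degree of longitude covers 111000 × cos 61.886° ≈ 111000 × 0.4712 ≈ 52306.2 m.
Rounding to N decimal places gives at most 0.5 × 10⁻ᴺ degrees of error, i.e. 0.5 × 10⁻ᴺ × 52306.2 m.
Setting 26153.1 × 10⁻ᴺ ≤ 4.7 gives 10ᴺ ≥ 5564, i.e. N ≥ 3.75.
So 4 decimal places suffice (2.62 m); 3 would allow up to 26.2 m.

4 decimal places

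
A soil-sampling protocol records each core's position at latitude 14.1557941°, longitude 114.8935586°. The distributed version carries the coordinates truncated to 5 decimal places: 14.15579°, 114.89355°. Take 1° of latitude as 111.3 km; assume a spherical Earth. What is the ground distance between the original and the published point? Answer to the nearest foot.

Δlat = 14.1557941 − 14.15579 = +0.0000041°; Δlon = 114.8935586 − 114.89355 = +0.0000086°.
N–S: 0.0000041° × 111300 m/° = 0.45633 m.
E–W at 14.1558°: 0.0000086° × 111300 × cos 14.1558° = 0.0000086 × 111300 × 0.9696 ≈ 0.928115 m.
Hypotenuse of the two orthogonal shifts: √(0.45633² + 0.928115²) = 1.03423 m.
Converting: 1.03423 m × 3.2808 ft/m ≈ 3.3931 ft.

3 feet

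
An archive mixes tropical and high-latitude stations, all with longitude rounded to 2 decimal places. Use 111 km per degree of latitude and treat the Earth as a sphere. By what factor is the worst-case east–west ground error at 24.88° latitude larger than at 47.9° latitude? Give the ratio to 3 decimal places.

1.353

Rounding to 2 decimal places leaves the longitude within ±0.005° of the true value.
Error at 24.88° = 0.005° × 111000 × cos 24.88° ≈ 555 × 0.9072 = 503.49 m.
Error at 47.9° = 0.005° × 111000 × cos 47.9° ≈ 555 × 0.6704 = 372.09 m.
The ratio reduces to cos 24.88° / cos 47.9° = 0.9072/0.6704 ≈ 1.3532.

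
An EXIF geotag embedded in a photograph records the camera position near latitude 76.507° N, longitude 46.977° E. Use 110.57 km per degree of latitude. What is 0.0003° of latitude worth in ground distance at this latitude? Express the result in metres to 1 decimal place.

Along a meridian 0.0003° is 0.0003 × 110570 = 33.171 m.

33.2 metres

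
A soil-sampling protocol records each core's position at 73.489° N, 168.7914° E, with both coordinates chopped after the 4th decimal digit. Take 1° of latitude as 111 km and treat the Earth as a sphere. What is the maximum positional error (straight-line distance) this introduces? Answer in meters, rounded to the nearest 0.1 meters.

Truncating at 4 decimal places can drop up to a full unit in the last place, so each coordinate may be off by as much as 0.0001°.
Latitude error → 0.0001 × 111000 = 11.1 m along the meridian.
Longitude error → 0.0001 × 111000 × cos 73.489° = 0.0001 × 111000 × 0.2842 ≈ 3.15461 m.
Worst case both components are at the extreme and orthogonal: √(11.1² + 3.15461²) ≈ 11.5396 m.

11.5 meters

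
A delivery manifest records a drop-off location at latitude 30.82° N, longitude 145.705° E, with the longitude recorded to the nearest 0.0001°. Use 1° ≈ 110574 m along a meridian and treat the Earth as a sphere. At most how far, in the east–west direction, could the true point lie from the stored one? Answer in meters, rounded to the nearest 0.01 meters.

Rounding to 4 decimal places leaves the longitude within ±5e-05° of the true value.
Parallels shrink by cos φ, so at 30.82° a degree of longitude is 110574 × 0.8588 ≈ 94958.9 m.
Maximum E–W displacement: 5e-05 × 94958.9 = 4.74794 m.

4.75 meters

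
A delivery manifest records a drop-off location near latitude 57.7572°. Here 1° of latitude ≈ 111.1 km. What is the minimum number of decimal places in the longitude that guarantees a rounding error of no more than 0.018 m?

7

At 57.7572° one degree of longitude covers 111100 × cos 57.7572° ≈ 111100 × 0.5335 ≈ 59272.8 m.
Rounding to N decimal places gives at most 0.5 × 10⁻ᴺ degrees of error, i.e. 0.5 × 10⁻ᴺ × 59272.8 m.
Need 0.5 × 59272.8 × 10⁻ᴺ ≤ 0.018 → 10⁻ᴺ ≤ 6.074e-07, so N ≥ 6.22.
At 6 places the error can reach 0.0296 m, but 7 places keeps it to 0.00296 m.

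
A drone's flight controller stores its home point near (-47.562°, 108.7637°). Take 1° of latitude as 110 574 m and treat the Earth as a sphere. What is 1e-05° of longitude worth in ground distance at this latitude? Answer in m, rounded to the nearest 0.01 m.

One degree of longitude here spans 110574 × cos 47.562° = 110574 × 0.6748 ≈ 74614.5 m; 1e-05° of that is 0.746145 m.

0.75 m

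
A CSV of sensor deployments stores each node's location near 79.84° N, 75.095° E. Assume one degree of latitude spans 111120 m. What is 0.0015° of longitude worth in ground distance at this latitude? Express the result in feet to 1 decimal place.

96.5 feet

0.0015° of longitude at 79.84° is 0.0015 × 111120 × cos 79.84° ≈ 0.0015 × 19601.3 = 29.402 m.
Converting: 29.402 m × 3.2808 ft/m ≈ 96.463 ft.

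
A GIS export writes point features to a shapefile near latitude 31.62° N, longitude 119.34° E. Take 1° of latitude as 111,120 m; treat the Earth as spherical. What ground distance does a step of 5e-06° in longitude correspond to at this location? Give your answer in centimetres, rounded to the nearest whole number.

At 31.62° a degree of longitude is 111120 × cos 31.62° ≈ 94623.6 m, so 5e-06° corresponds to 0.473118 m.
That is 0.473118 m = 47.312 cm.

47 centimetres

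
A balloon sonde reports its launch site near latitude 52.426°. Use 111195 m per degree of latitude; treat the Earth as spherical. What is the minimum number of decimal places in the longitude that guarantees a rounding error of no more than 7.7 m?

4 decimal places

At 52.426° one degree of longitude covers 111195 × cos 52.426° ≈ 111195 × 0.6098 ≈ 67805.1 m.
N decimal places → at most half a unit in the last place, 0.5 × 10⁻ᴺ° = 67805.1/2 × 10⁻ᴺ m.
Need 0.5 × 67805.1 × 10⁻ᴺ ≤ 7.7 → 10⁻ᴺ ≤ 2.271e-04, so N ≥ 3.64.
N = 3 would give 33.9 m (too coarse); N = 4 gives 3.39 m ≤ 7.7 m.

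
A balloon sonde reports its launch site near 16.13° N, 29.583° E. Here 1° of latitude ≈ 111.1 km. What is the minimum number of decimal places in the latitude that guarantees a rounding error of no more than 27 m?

4 decimal places

One degree of latitude covers 111100 m.
With N decimal places the half-ulp bound is 0.5·10⁻ᴺ°, or 0.5·10⁻ᴺ × 111100 m on the ground.
Need 0.5 × 111100 × 10⁻ᴺ ≤ 27 → 10⁻ᴺ ≤ 4.860e-04, so N ≥ 3.31.
So 4 decimal places suffice (5.56 m); 3 would allow up to 55.6 m.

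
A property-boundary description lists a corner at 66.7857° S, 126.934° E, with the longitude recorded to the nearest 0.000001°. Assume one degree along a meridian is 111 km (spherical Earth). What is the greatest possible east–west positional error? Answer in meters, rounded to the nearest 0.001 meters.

Rounding to 6 decimal places leaves the longitude within ±5e-07° of the true value.
Parallels shrink by cos φ, so at 66.7857° a degree of longitude is 111000 × 0.3942 ≈ 43753 m.
Maximum E–W displacement: 5e-07 × 43753 = 0.0218765 m.

0.022 meters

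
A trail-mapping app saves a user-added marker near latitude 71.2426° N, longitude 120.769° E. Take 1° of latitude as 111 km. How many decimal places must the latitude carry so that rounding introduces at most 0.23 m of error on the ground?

One degree of latitude covers 111000 m.
Rounding to N decimal places gives at most 0.5 × 10⁻ᴺ degrees of error, i.e. 0.5 × 10⁻ᴺ × 111000 m.
Need 0.5 × 111000 × 10⁻ᴺ ≤ 0.23 → 10⁻ᴺ ≤ 4.144e-06, so N ≥ 5.38.
So 6 decimal places suffice (0.0555 m); 5 would allow up to 0.555 m.

6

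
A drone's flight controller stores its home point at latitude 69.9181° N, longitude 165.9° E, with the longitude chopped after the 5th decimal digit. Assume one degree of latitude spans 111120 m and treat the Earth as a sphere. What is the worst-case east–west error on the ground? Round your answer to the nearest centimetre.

38 centimetres

Truncating at 5 decimal places can drop up to a full unit in the last place, so the longitude may be off by as much as 1e-05°.
At latitude 69.9181° a degree of longitude spans 111120 m × cos 69.9181° = 111120 × 0.3434 ≈ 38154.5 m.
So at most 1e-05° × 38154.5 ≈ 0.381545 m east–west.
That is 0.381545 m = 38.154 cm.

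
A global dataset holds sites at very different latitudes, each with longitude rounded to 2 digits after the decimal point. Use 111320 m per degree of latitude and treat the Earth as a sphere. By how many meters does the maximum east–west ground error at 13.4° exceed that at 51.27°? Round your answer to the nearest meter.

Rounding to 2 decimal places leaves the longitude within ±0.005° of the true value.
Error at 13.4° = 0.005° × 111320 × cos 13.4° ≈ 556.6 × 0.9728 = 541.45 m.
Error at 51.27° = 0.005° × 111320 × cos 51.27° ≈ 556.6 × 0.6257 = 348.24 m.
Difference: 541.45 − 348.24 = 193.21 m.

193 meters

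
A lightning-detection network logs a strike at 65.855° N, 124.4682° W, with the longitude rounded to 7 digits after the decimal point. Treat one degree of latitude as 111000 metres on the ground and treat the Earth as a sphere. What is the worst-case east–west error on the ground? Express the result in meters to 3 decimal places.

Rounding to 7 decimal places leaves the longitude within ±5e-08° of the true value.
One degree of longitude at 65.855° is 111000 × cos 65.855° ≈ 111000 × 0.4090 = 45404.2 m.
So at most 5e-08° × 45404.2 ≈ 0.00227021 m east–west.

0.002 meters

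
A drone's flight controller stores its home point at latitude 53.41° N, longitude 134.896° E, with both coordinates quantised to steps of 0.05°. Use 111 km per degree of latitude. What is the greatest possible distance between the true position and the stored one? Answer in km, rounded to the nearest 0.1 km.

With a 0.05° grid the true value lies within half a step, ±0.05°/2 = ±0.025°, of the stored one.
N–S: 0.025° × 111000 m/° = 2775 m.
East–west component at 53.41°: 0.025° × 111000 × cos 53.41° ≈ 0.025 × 66165.4 ≈ 1654.14 m.
Combining orthogonally: (2775² + 1654.14²)^½ ≈ 3230.6 m.
That is 3230.6 m = 3.2306 km.

3.2 km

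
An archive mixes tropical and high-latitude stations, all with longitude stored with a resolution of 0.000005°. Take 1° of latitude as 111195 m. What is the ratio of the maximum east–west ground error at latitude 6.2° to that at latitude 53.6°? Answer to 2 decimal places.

1.68

With a 0.000005° grid the true value lies within half a step, ±0.000005°/2 = ±2.5e-06°, of the stored one.
At 6.2°: 2.5e-06° × 111195 × cos 6.2° = 2.5e-06 × 111195 × 0.9942 ≈ 0.27636 m.
Error at 53.6° = 2.5e-06° × 111195 × cos 53.6° ≈ 0.27799 × 0.5934 = 0.16496 m.
Ratio: 0.27636 / 0.16496 = cos 6.2° / cos 53.6° ≈ 1.6753.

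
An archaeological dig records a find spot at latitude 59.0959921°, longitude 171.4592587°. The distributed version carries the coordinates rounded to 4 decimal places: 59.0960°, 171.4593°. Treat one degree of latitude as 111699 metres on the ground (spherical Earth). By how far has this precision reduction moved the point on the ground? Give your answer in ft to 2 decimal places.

8.30 ft

The latitude changed by -0.0000079° and the longitude by -0.0000413°.
North–south shift: -0.0000079 × 111699 = -0.882422 m.
East–west at this latitude: -0.0000413° × 111699 × cos 59.096° ≈ -0.0000413 × 57368.7 = -2.36933 m.
Combined displacement = (0.882422² + 2.36933²)^½ ≈ 2.52832 m.
In feet: 2.52832 m ÷ 0.3048 ≈ 8.295 ft.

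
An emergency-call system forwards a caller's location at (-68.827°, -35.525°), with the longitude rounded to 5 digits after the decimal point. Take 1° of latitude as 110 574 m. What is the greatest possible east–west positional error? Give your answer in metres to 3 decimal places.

Rounding to 5 decimal places leaves the longitude within ±5e-06° of the true value.
Parallels shrink by cos φ, so at 68.827° a degree of longitude is 110574 × 0.3612 ≈ 39937.7 m.
So at most 5e-06° × 39937.7 ≈ 0.199688 m east–west.

0.200 metres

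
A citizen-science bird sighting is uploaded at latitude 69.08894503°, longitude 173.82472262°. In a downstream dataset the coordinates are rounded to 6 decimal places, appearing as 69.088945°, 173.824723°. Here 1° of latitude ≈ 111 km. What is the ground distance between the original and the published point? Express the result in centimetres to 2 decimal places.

Δlat = 69.08894503 − 69.088945 = +0.00000003°; Δlon = 173.82472262 − 173.824723 = -0.00000038°.
North–south shift: 0.00000003 × 111000 = 0.00333 m.
E–W at 69.0889°: -0.00000038° × 111000 × cos 69.0889° = -0.00000038 × 111000 × 0.3569 ≈ -0.0150548 m.
Combined displacement = (0.00333² + 0.0150548²)^½ ≈ 0.0154187 m.
That is 0.0154187 m = 1.5419 cm.

1.54 centimetres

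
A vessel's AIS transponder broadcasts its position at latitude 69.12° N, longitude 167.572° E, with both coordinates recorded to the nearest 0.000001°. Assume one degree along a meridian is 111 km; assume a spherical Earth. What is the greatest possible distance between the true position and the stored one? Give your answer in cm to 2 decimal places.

Rounding to 6 decimal places leaves each coordinate within ±5e-07° of the true value.
North–south component: 5e-07° × 111000 = 0.0555 m.
E–W at 69.12°: 5e-07° × 111000 × cos 69.12° = 5e-07 × 111000 × 0.3564 ≈ 0.0197809 m.
Combining orthogonally: (0.0555² + 0.0197809²)^½ ≈ 0.0589197 m.
That is 0.0589197 m = 5.892 cm.

5.89 cm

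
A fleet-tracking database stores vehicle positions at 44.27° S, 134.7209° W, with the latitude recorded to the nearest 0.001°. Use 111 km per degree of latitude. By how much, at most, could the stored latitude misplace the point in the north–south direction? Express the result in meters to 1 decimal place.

Rounding to 3 decimal places leaves the latitude within ±0.0005° of the true value.
North–south distance: 0.0005° × 111000 m/° = 55.5 m.

55.5 meters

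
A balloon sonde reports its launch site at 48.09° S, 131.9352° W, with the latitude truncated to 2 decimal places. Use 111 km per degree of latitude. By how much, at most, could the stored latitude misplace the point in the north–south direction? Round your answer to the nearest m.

Truncating at 2 decimal places can drop up to a full unit in the last place, so the latitude may be off by as much as 0.01°.
So the N–S error is at most 0.01 × 111000 = 1110 m.

1110 m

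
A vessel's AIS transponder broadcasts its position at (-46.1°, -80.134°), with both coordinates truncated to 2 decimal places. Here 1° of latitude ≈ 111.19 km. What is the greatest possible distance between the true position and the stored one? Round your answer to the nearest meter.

1353 meters

Truncating at 2 decimal places can drop up to a full unit in the last place, so each coordinate may be off by as much as 0.01°.
Latitude error → 0.01 × 111190 = 1111.9 m along the meridian.
E–W at 46.1°: 0.01° × 111190 × cos 46.1° = 0.01 × 111190 × 0.6934 ≈ 770.993 m.
Worst case both components are at the extreme and orthogonal: √(1111.9² + 770.993²) ≈ 1353.05 m.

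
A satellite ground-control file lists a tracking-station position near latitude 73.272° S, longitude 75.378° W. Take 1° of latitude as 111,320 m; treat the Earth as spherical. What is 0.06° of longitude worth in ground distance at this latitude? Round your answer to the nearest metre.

One degree of longitude here spans 111320 × cos 73.272° = 111320 × 0.2878 ≈ 32041.1 m; 0.06° of that is 1922.46 m.

1922 metres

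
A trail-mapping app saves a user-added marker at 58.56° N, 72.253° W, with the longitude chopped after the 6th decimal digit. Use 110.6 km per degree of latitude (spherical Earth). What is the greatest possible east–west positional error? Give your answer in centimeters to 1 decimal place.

Truncating at 6 decimal places can drop up to a full unit in the last place, so the longitude may be off by as much as 1e-06°.
One degree of longitude at 58.56° is 110600 × cos 58.56° ≈ 110600 × 0.5216 = 57689.6 m.
Maximum E–W displacement: 1e-06 × 57689.6 = 0.0576896 m.
That is 0.0576896 m = 5.769 cm.

5.8 centimeters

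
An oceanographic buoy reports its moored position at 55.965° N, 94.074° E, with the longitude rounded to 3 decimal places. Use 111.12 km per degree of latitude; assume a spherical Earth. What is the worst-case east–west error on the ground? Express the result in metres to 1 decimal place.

Rounding to 3 decimal places leaves the longitude within ±0.0005° of the true value.
Parallels shrink by cos φ, so at 55.965° a degree of longitude is 111120 × 0.5597 ≈ 62193.8 m.
So at most 0.0005° × 62193.8 ≈ 31.0969 m east–west.

31.1 metres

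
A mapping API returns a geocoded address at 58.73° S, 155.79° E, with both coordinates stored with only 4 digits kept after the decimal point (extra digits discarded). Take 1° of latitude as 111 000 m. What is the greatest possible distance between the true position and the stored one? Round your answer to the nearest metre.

Truncating at 4 decimal places can drop up to a full unit in the last place, so each coordinate may be off by as much as 0.0001°.
North–south component: 0.0001° × 111000 = 11.1 m.
East–west component at 58.73°: 0.0001° × 111000 × cos 58.73° ≈ 0.0001 × 57617 ≈ 5.7617 m.
The two errors are perpendicular, so the maximum displacement is √(11.1² + 5.7617²) ≈ 12.5063 m.

13 metres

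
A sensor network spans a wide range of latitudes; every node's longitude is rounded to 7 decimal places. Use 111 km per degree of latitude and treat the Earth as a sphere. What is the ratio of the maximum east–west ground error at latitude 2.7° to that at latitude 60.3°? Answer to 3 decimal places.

2.016

Rounding to 7 decimal places leaves the longitude within ±5e-08° of the true value.
Error at 2.7° = 5e-08° × 111000 × cos 2.7° ≈ 0.00555 × 0.9989 = 0.0055438 m.
At 60.3°: 5e-08° × 111000 × cos 60.3° = 5e-08 × 111000 × 0.4955 ≈ 0.0027498 m.
The ratio reduces to cos 2.7° / cos 60.3° = 0.9989/0.4955 ≈ 2.0161.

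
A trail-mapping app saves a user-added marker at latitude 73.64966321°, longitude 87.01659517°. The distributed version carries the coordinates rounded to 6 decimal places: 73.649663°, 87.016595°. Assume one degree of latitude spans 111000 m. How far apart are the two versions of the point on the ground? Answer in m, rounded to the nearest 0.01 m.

The latitude changed by +0.00000021° and the longitude by +0.00000017°.
N–S: 0.00000021° × 111000 m/° = 0.02331 m.
E–W at 73.6497°: 0.00000017° × 111000 × cos 73.6497° = 0.00000017 × 111000 × 0.2815 ≈ 0.00531209 m.
Hypotenuse of the two orthogonal shifts: √(0.02331² + 0.00531209²) = 0.0239076 m.

0.02 m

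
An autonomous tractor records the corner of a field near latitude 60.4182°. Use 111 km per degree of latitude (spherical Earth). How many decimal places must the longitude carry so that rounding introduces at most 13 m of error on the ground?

At 60.4182° one degree of longitude covers 111000 × cos 60.4182° ≈ 111000 × 0.4937 ≈ 54796.9 m.
With N decimal places the half-ulp bound is 0.5·10⁻ᴺ°, or 0.5·10⁻ᴺ × 54796.9 m on the ground.
Need 0.5 × 54796.9 × 10⁻ᴺ ≤ 13 → 10⁻ᴺ ≤ 4.745e-04, so N ≥ 3.32.
N = 3 would give 27.4 m (too coarse); N = 4 gives 2.74 m ≤ 13 m.

4 decimal places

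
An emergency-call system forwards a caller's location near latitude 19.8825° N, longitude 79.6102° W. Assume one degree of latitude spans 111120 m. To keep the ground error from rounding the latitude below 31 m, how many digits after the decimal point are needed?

One degree of latitude covers 111120 m.
Rounding to N decimal places gives at most 0.5 × 10⁻ᴺ degrees of error, i.e. 0.5 × 10⁻ᴺ × 111120 m.
Setting 55560 × 10⁻ᴺ ≤ 31 gives 10ᴺ ≥ 1792, i.e. N ≥ 3.25.
N = 3 would give 55.6 m (too coarse); N = 4 gives 5.56 m ≤ 31 m.

4 decimal places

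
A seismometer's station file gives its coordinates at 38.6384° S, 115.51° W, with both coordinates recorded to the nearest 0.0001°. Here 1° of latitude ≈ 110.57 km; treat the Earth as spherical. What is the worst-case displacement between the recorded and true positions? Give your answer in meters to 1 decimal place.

Rounding to 4 decimal places leaves each coordinate within ±5e-05° of the true value.
Latitude error → 5e-05 × 110570 = 5.5285 m along the meridian.
E–W at 38.6384°: 5e-05° × 110570 × cos 38.6384° = 5e-05 × 110570 × 0.7811 ≈ 4.31832 m.
Combining orthogonally: (5.5285² + 4.31832²)^½ ≈ 7.01514 m.

7.0 meters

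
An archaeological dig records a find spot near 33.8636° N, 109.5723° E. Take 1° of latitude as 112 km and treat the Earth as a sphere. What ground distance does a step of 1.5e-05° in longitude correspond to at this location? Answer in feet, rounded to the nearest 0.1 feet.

At 33.8636° a degree of longitude is 112000 × cos 33.8636° ≈ 93001 m, so 1.5e-05° corresponds to 1.39502 m.
In feet: 1.39502 m ÷ 0.3048 ≈ 4.5768 ft.

4.6 feet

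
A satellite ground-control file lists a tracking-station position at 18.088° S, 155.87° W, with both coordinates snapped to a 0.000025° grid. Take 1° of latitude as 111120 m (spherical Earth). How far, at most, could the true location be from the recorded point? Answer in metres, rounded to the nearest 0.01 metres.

1.92 metres

With a 0.000025° grid the true value lies within half a step, ±0.000025°/2 = ±1.25e-05°, of the stored one.
Latitude error → 1.25e-05 × 111120 = 1.389 m along the meridian.
East–west component at 18.088°: 1.25e-05° × 111120 × cos 18.088° ≈ 1.25e-05 × 105629 ≈ 1.32036 m.
Worst case both components are at the extreme and orthogonal: √(1.389² + 1.32036²) ≈ 1.91642 m.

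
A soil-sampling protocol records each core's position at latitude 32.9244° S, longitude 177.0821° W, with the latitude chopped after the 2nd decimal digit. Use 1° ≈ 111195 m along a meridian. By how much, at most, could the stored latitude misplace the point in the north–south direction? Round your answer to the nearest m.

Truncating at 2 decimal places can drop up to a full unit in the last place, so the latitude may be off by as much as 0.01°.
North–south distance: 0.01° × 111195 m/° = 1111.95 m.

1112 m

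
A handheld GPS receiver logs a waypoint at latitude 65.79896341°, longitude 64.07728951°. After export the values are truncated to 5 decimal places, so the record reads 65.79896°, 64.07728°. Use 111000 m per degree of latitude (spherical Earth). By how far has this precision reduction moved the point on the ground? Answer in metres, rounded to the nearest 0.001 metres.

Δlat = 65.79896341 − 65.79896 = +0.00000341°; Δlon = 64.07728951 − 64.07728 = +0.00000951°.
N–S: 0.00000341° × 111000 m/° = 0.37851 m.
East–west at this latitude: 0.00000951° × 111000 × cos 65.799° ≈ 0.00000951 × 45503.3 = 0.432736 m.
Hypotenuse of the two orthogonal shifts: √(0.37851² + 0.432736²) = 0.574918 m.

0.575 metres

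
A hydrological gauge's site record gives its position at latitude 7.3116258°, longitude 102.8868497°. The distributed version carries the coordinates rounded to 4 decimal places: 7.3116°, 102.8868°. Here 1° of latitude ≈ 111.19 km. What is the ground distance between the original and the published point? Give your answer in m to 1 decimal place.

6.2 m

The latitude changed by +0.0000258° and the longitude by +0.0000497°.
N–S: 0.0000258° × 111190 m/° = 2.8687 m.
East–west at this latitude: 0.0000497° × 111190 × cos 7.3116° ≈ 0.0000497 × 110286 = 5.48121 m.
Hypotenuse of the two orthogonal shifts: √(2.8687² + 5.48121²) = 6.18653 m.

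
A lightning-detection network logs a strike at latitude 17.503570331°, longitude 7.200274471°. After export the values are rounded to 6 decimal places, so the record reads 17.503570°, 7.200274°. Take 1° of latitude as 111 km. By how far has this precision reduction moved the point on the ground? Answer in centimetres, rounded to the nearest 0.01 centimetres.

The latitude changed by +0.000000331° and the longitude by +0.000000471°.
N–S: 0.000000331° × 111000 m/° = 0.036741 m.
E–W at 17.5036°: 0.000000471° × 111000 × cos 17.5036° = 0.000000471 × 111000 × 0.9537 ≈ 0.0498603 m.
Hypotenuse of the two orthogonal shifts: √(0.036741² + 0.0498603²) = 0.061935 m.
That is 0.061935 m = 6.1935 cm.

6.19 centimetres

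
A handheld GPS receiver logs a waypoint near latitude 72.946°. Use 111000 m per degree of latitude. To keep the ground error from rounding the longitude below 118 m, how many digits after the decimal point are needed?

At 72.946° one degree of longitude covers 111000 × cos 72.946° ≈ 111000 × 0.2933 ≈ 32553.3 m.
Rounding to N decimal places gives at most 0.5 × 10⁻ᴺ degrees of error, i.e. 0.5 × 10⁻ᴺ × 32553.3 m.
Need 0.5 × 32553.3 × 10⁻ᴺ ≤ 118 → 10⁻ᴺ ≤ 7.250e-03, so N ≥ 2.14.
N = 2 would give 163 m (too coarse); N = 3 gives 16.3 m ≤ 118 m.

3 decimal places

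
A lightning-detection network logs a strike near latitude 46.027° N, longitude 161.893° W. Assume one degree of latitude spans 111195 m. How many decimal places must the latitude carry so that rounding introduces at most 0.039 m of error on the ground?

7 decimal places

One degree of latitude covers 111195 m.
Rounding to N decimal places gives at most 0.5 × 10⁻ᴺ degrees of error, i.e. 0.5 × 10⁻ᴺ × 111195 m.
Need 0.5 × 111195 × 10⁻ᴺ ≤ 0.039 → 10⁻ᴺ ≤ 7.015e-07, so N ≥ 6.15.
So 7 decimal places suffice (0.00556 m); 6 would allow up to 0.0556 m.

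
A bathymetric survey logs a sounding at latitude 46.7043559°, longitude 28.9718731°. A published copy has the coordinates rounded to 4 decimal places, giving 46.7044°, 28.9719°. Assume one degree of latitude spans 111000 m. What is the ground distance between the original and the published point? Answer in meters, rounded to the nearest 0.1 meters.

5.3 meters

Δlat = 46.7043559 − 46.7044 = -0.0000441°; Δlon = 28.9718731 − 28.9719 = -0.0000269°.
North–south shift: -0.0000441 × 111000 = -4.8951 m.
East–west at this latitude: -0.0000269° × 111000 × cos 46.7044° ≈ -0.0000269 × 76119.6 = -2.04762 m.
Distance: √(4.8951² + 2.04762²) ≈ 5.3061 m.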